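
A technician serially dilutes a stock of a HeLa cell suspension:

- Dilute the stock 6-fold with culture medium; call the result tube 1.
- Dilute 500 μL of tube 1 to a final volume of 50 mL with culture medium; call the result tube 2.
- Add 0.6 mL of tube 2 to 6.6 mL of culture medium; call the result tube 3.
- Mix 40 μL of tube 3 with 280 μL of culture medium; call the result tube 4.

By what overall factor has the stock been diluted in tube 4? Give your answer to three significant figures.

5.76 × 10^4

Step 1: 6-fold → factor 6
Step 2: 500 μL brought to 50 mL → factor 50000/500 = 100
Step 3: 0.6 mL + 6.6 mL = 7.2 mL total → factor 7.2/0.6 = 12
Step 4: 40 μL + 280 μL = 320 μL total → factor 320/40 = 8
Overall dilution factor = 6 × 100 × 12 × 8 = 57600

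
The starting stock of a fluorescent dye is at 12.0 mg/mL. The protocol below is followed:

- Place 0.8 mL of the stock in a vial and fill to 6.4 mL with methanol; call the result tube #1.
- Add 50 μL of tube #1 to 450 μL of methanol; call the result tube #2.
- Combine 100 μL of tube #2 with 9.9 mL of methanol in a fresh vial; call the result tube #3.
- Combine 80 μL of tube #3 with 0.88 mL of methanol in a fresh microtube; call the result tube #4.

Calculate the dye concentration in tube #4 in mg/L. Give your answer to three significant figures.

Step 1: 0.8 mL brought to 6.4 mL → factor 6.4/0.8 = 8
Step 2: 50 μL + 450 μL = 500 μL total → factor 500/50 = 10
Step 3: 100 μL + 9.9 mL = 10000 μL total → factor 10000/100 = 100
Step 4: 80 μL + 0.88 mL = 960 μL total → factor 960/80 = 12
Dilution factor through tube #4 = 8 × 10 × 100 × 12 = 96000
[tube #4] = 12.0 mg/mL / 96000 = 0.0001250 mg/mL = 0.125 mg/L

0.125 mg/L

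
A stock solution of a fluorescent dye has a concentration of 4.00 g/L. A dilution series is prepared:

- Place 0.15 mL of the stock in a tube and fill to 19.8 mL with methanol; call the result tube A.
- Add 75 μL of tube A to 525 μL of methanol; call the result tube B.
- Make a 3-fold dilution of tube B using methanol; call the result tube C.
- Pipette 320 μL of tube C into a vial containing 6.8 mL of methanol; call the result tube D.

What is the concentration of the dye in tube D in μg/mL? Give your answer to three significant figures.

0.0567 μg/mL

Step 1: 0.15 mL brought to 19.8 mL → factor 19.8/0.15 = 132
Step 2: 75 μL + 525 μL = 600 μL total → factor 600/75 = 8
Step 3: 3-fold → factor 3
Step 4: 320 μL + 6.8 mL = 7120 μL total → factor 7120/320 = 22.25
Overall dilution factor = 132 × 8 × 3 × 22.25 = 70488
Final = 4.00 g/L / 70488 = 5.675 × 10^-5 g/L = 0.0567 μg/mL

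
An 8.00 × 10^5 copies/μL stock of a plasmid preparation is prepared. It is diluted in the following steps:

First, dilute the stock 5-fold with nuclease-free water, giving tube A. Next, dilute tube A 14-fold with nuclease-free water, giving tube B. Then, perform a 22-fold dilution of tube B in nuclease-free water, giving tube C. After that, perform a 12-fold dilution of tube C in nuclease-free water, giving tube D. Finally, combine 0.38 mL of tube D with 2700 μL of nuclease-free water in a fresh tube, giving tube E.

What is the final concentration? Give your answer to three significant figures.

5.34 copies/μL

Step 1: 5-fold → factor 5
Step 2: 14-fold → factor 14
Step 3: 22-fold → factor 22
Step 4: 12-fold → factor 12
Step 5: 0.38 mL + 2700 μL = 3.08 mL total → factor 3.08/0.38 = 8.1053
Overall dilution factor = 5 × 14 × 22 × 12 × 8.1053 = 1.4979 × 10^5
Final = 8.00 × 10^5 copies/μL / 1.4979 × 10^5 = 5.34 copies/μL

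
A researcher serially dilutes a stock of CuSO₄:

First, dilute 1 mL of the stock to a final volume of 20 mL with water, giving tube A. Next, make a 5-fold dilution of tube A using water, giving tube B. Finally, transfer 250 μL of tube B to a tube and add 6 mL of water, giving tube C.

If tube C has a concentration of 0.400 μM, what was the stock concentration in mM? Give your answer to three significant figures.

1.00 mM

Step 1: 1 mL brought to 20 mL → factor 20/1 = 20
Step 2: 5-fold → factor 5
Step 3: 250 μL + 6 mL = 6250 μL total → factor 6250/250 = 25
Overall dilution factor = 20 × 5 × 25 = 2500
Stock = 0.400 μM × 2500 = 1000 μM = 1.00 mM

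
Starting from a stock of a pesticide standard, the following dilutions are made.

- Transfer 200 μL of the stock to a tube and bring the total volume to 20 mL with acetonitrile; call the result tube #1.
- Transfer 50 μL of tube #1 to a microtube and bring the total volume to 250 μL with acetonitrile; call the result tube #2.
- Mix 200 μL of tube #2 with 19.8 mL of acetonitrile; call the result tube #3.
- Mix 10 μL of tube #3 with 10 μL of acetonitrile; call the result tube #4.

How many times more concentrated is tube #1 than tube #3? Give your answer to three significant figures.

500

Step 1: 200 μL brought to 20 mL → factor 20000/200 = 100
Step 2: 50 μL brought to 250 μL → factor 250/50 = 5
Step 3: 200 μL + 19.8 mL = 20000 μL total → factor 20000/200 = 100
Dilution factor to tube #1 = 100; to tube #3 = 50000
[tube #1]/[tube #3] = (factor to tube #3)/(factor to tube #1) = 50000/100 = 500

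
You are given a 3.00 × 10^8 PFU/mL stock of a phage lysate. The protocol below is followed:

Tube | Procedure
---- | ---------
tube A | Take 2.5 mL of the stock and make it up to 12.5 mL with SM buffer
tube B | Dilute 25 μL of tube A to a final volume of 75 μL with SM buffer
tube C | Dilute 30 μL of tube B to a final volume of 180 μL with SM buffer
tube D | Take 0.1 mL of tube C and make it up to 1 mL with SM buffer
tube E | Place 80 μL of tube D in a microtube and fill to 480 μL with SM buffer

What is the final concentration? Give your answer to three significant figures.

5.56 × 10^4 PFU/mL

Step 1: 2.5 mL brought to 12.5 mL → factor 12.5/2.5 = 5
Step 2: 25 μL brought to 75 μL → factor 75/25 = 3
Step 3: 30 μL brought to 180 μL → factor 180/30 = 6
Step 4: 0.1 mL brought to 1 mL → factor 1/0.1 = 10
Step 5: 80 μL brought to 480 μL → factor 480/80 = 6
Overall dilution factor = 5 × 3 × 6 × 10 × 6 = 5400
Final = 3.00 × 10^8 PFU/mL / 5400 = 5.56 × 10^4 PFU/mL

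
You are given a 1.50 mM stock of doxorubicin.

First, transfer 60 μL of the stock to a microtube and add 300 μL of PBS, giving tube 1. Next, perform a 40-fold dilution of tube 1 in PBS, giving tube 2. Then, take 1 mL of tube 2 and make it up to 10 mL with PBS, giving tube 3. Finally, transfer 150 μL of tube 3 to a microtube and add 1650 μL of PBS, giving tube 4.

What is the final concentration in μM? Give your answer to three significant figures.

0.0521 μM

Step 1: 60 μL + 300 μL = 360 μL total → factor 360/60 = 6
Step 2: 40-fold → factor 40
Step 3: 1 mL brought to 10 mL → factor 10/1 = 10
Step 4: 150 μL + 1650 μL = 1800 μL total → factor 1800/150 = 12
Overall dilution factor = 6 × 40 × 10 × 12 = 28800
Final = 1.50 mM / 28800 = 5.208 × 10^-5 mM = 0.0521 μM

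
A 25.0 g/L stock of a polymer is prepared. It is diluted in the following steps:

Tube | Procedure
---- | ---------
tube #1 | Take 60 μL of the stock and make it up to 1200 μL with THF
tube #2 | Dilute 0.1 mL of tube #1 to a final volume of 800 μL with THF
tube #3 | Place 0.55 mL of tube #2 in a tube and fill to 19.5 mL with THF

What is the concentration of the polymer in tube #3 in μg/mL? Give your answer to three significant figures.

4.41 μg/mL

Step 1: 60 μL brought to 1200 μL → factor 1200/60 = 20
Step 2: 0.1 mL brought to 800 μL → factor 0.8/0.1 = 8
Step 3: 0.55 mL brought to 19.5 mL → factor 19.5/0.55 = 35.455
Overall dilution factor = 20 × 8 × 35.455 = 5672.7
Final = 25.0 g/L / 5672.7 = 0.004407 g/L = 4.41 μg/mL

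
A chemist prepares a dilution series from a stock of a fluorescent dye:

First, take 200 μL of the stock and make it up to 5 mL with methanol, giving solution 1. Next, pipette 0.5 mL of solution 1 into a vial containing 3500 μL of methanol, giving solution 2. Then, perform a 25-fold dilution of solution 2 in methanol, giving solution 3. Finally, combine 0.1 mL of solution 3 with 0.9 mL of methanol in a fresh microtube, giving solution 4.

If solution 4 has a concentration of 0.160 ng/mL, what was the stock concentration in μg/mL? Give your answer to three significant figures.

8.00 μg/mL

Step 1: 200 μL brought to 5 mL → factor 5000/200 = 25
Step 2: 0.5 mL + 3500 μL = 4 mL total → factor 4/0.5 = 8
Step 3: 25-fold → factor 25
Step 4: 0.1 mL + 0.9 mL = 1 mL total → factor 1/0.1 = 10
Overall dilution factor = 25 × 8 × 25 × 10 = 50000
Stock = 0.160 ng/mL × 50000 = 8000 ng/mL = 8.00 μg/mL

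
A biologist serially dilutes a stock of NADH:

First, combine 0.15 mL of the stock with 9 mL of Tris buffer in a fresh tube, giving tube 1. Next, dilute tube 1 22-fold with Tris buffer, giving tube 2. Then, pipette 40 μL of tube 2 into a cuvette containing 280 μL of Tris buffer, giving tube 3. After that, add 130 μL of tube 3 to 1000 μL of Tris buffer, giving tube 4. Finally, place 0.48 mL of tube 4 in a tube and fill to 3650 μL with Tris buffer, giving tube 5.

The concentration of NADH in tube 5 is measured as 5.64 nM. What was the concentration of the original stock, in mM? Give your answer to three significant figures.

4.00 mM

Step 1: 0.15 mL + 9 mL = 9.15 mL total → factor 9.15/0.15 = 61
Step 2: 22-fold → factor 22
Step 3: 40 μL + 280 μL = 320 μL total → factor 320/40 = 8
Step 4: 130 μL + 1000 μL = 1130 μL total → factor 1130/130 = 8.6923
Step 5: 0.48 mL brought to 3650 μL → factor 3.65/0.48 = 7.6042
Overall dilution factor = 61 × 22 × 8 × 8.6923 × 7.6042 = 7.0963 × 10^5
Stock = 5.64 nM × 7.0963 × 10^5 = 4.002 × 10^6 nM = 4.00 mM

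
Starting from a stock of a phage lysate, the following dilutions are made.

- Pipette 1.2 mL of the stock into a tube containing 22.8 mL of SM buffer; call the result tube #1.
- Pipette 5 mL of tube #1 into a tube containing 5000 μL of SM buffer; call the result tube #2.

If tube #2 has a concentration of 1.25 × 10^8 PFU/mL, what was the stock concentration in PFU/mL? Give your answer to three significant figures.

Step 1: 1.2 mL + 22.8 mL = 24 mL total → factor 24/1.2 = 20
Step 2: 5 mL + 5000 μL = 10 mL total → factor 10/5 = 2
Overall dilution factor = 20 × 2 = 40
Stock = 1.25 × 10^8 PFU/mL × 40 = 5.00 × 10^9 PFU/mL

5.00 × 10^9 PFU/mL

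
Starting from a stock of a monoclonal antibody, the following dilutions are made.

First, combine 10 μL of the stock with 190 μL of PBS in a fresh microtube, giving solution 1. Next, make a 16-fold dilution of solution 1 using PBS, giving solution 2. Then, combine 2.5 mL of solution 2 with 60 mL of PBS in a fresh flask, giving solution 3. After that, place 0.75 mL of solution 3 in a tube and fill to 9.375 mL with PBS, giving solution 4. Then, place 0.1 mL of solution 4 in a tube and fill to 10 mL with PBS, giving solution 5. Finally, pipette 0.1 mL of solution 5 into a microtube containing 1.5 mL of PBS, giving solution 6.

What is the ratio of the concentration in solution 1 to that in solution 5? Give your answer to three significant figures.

5.00 × 10^5

Step 1: 10 μL + 190 μL = 200 μL total → factor 200/10 = 20
Step 2: 16-fold → factor 16
Step 3: 2.5 mL + 60 mL = 62.5 mL total → factor 62.5/2.5 = 25
Step 4: 0.75 mL brought to 9.375 mL → factor 9.375/0.75 = 12.5
Step 5: 0.1 mL brought to 10 mL → factor 10/0.1 = 100
Dilution factor to solution 1 = 20; to solution 5 = 1 × 10^7
[solution 1]/[solution 5] = (factor to solution 5)/(factor to solution 1) = 1 × 10^7/20 = 5.00 × 10^5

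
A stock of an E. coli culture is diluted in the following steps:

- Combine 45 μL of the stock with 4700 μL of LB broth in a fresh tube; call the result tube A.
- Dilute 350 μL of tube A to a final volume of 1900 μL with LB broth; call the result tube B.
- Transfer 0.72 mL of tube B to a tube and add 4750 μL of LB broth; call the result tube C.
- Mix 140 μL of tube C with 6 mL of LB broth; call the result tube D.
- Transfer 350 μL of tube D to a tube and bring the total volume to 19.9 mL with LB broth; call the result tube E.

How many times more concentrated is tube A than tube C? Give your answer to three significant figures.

Step 1: 45 μL + 4700 μL = 4745 μL total → factor 4745/45 = 105.44
Step 2: 350 μL brought to 1900 μL → factor 1900/350 = 5.4286
Step 3: 0.72 mL + 4750 μL = 5.47 mL total → factor 5.47/0.72 = 7.5972
Dilution factor to tube A = 105.44; to tube C = 4348.7
[tube A]/[tube C] = (factor to tube C)/(factor to tube A) = 4348.7/105.44 = 41.2

41.2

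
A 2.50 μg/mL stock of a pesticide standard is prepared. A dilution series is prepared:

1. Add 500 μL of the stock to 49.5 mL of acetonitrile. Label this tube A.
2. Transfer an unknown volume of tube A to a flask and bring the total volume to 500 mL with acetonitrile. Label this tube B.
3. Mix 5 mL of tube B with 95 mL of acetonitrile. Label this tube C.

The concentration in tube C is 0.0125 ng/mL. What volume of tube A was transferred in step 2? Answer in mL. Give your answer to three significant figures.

5.00 mL

Step 1: 500 μL + 49.5 mL = 50000 μL total → factor 50000/500 = 100
Step 2: v brought to 500 mL → factor = 500 mL/v
Step 3: 5 mL + 95 mL = 100 mL total → factor 100/5 = 20
Product of known-step factors = 2000
Overall factor = 2.50 μg/mL / (0.0125 ng/mL) = 2 × 10^5
Step-2 factor = 2 × 10^5 / 2000 = 100
v = 500 mL / 100 = 5.00 mL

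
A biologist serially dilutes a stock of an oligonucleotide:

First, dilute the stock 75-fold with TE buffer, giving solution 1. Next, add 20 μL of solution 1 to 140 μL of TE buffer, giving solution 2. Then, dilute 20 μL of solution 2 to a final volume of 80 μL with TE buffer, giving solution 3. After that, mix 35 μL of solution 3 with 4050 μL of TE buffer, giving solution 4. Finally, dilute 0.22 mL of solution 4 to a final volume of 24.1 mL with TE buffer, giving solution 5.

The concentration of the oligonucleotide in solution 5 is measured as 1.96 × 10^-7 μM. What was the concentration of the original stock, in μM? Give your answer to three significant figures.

6.01 μM

Step 1: 75-fold → factor 75
Step 2: 20 μL + 140 μL = 160 μL total → factor 160/20 = 8
Step 3: 20 μL brought to 80 μL → factor 80/20 = 4
Step 4: 35 μL + 4050 μL = 4085 μL total → factor 4085/35 = 116.71
Step 5: 0.22 mL brought to 24.1 mL → factor 24.1/0.22 = 109.55
Overall dilution factor = 75 × 8 × 4 × 116.71 × 109.55 = 3.0685 × 10^7
Stock = 1.96 × 10^-7 μM × 3.0685 × 10^7 = 6.01 μM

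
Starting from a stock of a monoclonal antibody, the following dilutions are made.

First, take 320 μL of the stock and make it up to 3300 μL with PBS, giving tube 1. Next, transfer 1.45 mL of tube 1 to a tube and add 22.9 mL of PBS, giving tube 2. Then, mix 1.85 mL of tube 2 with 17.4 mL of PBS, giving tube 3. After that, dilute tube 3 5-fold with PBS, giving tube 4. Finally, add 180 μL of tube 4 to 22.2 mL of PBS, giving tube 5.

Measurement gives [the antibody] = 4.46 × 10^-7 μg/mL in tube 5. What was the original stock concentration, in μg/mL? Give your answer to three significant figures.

Step 1: 320 μL brought to 3300 μL → factor 3300/320 = 10.312
Step 2: 1.45 mL + 22.9 mL = 24.35 mL total → factor 24.35/1.45 = 16.793
Step 3: 1.85 mL + 17.4 mL = 19.25 mL total → factor 19.25/1.85 = 10.405
Step 4: 5-fold → factor 5
Step 5: 180 μL + 22.2 mL = 22380 μL total → factor 22380/180 = 124.33
Overall dilution factor = 10.312 × 16.793 × 10.405 × 5 × 124.33 = 1.1202 × 10^6
Stock = 4.46 × 10^-7 μg/mL × 1.1202 × 10^6 = 0.500 μg/mL

0.500 μg/mL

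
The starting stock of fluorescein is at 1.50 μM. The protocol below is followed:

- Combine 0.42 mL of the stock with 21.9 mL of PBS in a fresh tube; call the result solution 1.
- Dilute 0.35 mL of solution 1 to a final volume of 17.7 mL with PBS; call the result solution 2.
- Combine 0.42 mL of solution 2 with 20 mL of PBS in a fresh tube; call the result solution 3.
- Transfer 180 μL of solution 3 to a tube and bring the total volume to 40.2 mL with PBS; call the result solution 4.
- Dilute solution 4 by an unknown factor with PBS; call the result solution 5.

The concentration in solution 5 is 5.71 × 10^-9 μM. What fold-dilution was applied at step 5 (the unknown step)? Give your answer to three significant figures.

Step 1: 0.42 mL + 21.9 mL = 22.32 mL total → factor 22.32/0.42 = 53.143
Step 2: 0.35 mL brought to 17.7 mL → factor 17.7/0.35 = 50.571
Step 3: 0.42 mL + 20 mL = 20.42 mL total → factor 20.42/0.42 = 48.619
Step 4: 180 μL brought to 40.2 mL → factor 40200/180 = 223.33
Step 5: unknown factor x
Product of known-step factors = 2.9182 × 10^7
Overall factor = 1.50 μM / (5.71 × 10^-9 μM) = 2.627 × 10^8
x = 2.627 × 10^8 / 2.9182 × 10^7 = 9.00

9.00-fold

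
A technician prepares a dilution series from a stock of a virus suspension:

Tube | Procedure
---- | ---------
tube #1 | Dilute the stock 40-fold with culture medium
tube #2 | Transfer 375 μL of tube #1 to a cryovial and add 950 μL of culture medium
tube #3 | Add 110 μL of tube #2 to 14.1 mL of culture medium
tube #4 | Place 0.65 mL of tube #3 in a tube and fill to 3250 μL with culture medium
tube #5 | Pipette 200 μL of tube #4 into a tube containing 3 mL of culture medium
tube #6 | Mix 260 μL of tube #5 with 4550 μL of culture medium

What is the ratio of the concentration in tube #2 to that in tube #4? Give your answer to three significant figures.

646

Step 1: 40-fold → factor 40
Step 2: 375 μL + 950 μL = 1325 μL total → factor 1325/375 = 3.5333
Step 3: 110 μL + 14.1 mL = 14210 μL total → factor 14210/110 = 129.18
Step 4: 0.65 mL brought to 3250 μL → factor 3.25/0.65 = 5
Dilution factor to tube #2 = 141.33; to tube #4 = 91288
[tube #2]/[tube #4] = (factor to tube #4)/(factor to tube #2) = 91288/141.33 = 646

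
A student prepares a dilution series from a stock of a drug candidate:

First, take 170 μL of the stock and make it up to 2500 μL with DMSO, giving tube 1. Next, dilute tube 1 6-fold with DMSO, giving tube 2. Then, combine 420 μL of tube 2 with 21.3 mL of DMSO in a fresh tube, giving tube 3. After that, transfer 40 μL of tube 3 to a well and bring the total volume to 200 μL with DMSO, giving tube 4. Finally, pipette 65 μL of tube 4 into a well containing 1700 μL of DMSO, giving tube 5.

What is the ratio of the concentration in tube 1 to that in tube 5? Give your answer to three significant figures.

4.21 × 10^4

Step 1: 170 μL brought to 2500 μL → factor 2500/170 = 14.706
Step 2: 6-fold → factor 6
Step 3: 420 μL + 21.3 mL = 21720 μL total → factor 21720/420 = 51.714
Step 4: 40 μL brought to 200 μL → factor 200/40 = 5
Step 5: 65 μL + 1700 μL = 1765 μL total → factor 1765/65 = 27.154
Dilution factor to tube 1 = 14.706; to tube 5 = 6.1952 × 10^5
[tube 1]/[tube 5] = (factor to tube 5)/(factor to tube 1) = 6.1952 × 10^5/14.706 = 4.21 × 10^4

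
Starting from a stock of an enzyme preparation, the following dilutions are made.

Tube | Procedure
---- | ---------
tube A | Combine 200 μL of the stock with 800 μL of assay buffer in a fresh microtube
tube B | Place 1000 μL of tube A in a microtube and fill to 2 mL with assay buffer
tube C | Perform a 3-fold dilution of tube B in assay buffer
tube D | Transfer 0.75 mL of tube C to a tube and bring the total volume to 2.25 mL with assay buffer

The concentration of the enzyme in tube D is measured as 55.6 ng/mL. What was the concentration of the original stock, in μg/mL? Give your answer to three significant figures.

Step 1: 200 μL + 800 μL = 1000 μL total → factor 1000/200 = 5
Step 2: 1000 μL brought to 2 mL → factor 2000/1000 = 2
Step 3: 3-fold → factor 3
Step 4: 0.75 mL brought to 2.25 mL → factor 2.25/0.75 = 3
Overall dilution factor = 5 × 2 × 3 × 3 = 90
Stock = 55.6 ng/mL × 90 = 5004 ng/mL = 5.00 μg/mL

5.00 μg/mL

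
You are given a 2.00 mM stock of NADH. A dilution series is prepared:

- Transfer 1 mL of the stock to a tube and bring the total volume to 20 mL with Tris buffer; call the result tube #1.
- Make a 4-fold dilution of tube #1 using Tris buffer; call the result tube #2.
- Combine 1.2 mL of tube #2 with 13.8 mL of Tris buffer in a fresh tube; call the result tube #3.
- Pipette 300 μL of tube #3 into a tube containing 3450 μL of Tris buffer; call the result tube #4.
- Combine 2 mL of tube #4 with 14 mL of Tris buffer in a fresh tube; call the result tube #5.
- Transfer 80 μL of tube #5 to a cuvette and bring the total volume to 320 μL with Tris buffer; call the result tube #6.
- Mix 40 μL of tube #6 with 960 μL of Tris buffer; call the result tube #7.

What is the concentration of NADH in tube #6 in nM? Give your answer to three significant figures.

5.00 nM

Step 1: 1 mL brought to 20 mL → factor 20/1 = 20
Step 2: 4-fold → factor 4
Step 3: 1.2 mL + 13.8 mL = 15 mL total → factor 15/1.2 = 12.5
Step 4: 300 μL + 3450 μL = 3750 μL total → factor 3750/300 = 12.5
Step 5: 2 mL + 14 mL = 16 mL total → factor 16/2 = 8
Step 6: 80 μL brought to 320 μL → factor 320/80 = 4
Dilution factor through tube #6 = 20 × 4 × 12.5 × 12.5 × 8 × 4 = 4 × 10^5
[tube #6] = 2.00 mM / 4 × 10^5 = 5.000 × 10^-6 mM = 5.00 nM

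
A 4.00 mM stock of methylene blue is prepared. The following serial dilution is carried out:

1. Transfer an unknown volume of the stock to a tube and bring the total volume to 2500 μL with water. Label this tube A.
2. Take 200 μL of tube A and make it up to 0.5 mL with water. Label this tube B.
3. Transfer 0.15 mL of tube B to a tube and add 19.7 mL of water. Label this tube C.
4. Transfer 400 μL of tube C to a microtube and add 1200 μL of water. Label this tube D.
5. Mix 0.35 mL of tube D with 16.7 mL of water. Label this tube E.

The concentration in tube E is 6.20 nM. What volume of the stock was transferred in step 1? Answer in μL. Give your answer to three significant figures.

250 μL

Step 1: v brought to 2500 μL → factor = 2500 μL/v
Step 2: 200 μL brought to 0.5 mL → factor 500/200 = 2.5
Step 3: 0.15 mL + 19.7 mL = 19.85 mL total → factor 19.85/0.15 = 132.33
Step 4: 400 μL + 1200 μL = 1600 μL total → factor 1600/400 = 4
Step 5: 0.35 mL + 16.7 mL = 17.05 mL total → factor 17.05/0.35 = 48.714
Product of known-step factors = 64465
Overall factor = 4.00 mM / (6.20 nM) = 6.4516 × 10^5
Step-1 factor = 6.4516 × 10^5 / 64465 = 10.008
v = 2500 μL / 10.008 = 250 μL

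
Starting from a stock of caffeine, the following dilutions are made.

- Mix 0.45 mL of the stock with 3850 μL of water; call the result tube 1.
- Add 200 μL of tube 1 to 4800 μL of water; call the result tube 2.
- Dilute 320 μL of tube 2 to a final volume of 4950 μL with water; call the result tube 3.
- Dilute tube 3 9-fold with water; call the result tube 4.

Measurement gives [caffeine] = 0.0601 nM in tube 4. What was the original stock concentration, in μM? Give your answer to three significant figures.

Step 1: 0.45 mL + 3850 μL = 4.3 mL total → factor 4.3/0.45 = 9.5556
Step 2: 200 μL + 4800 μL = 5000 μL total → factor 5000/200 = 25
Step 3: 320 μL brought to 4950 μL → factor 4950/320 = 15.469
Step 4: 9-fold → factor 9
Overall dilution factor = 9.5556 × 25 × 15.469 × 9 = 33258
Stock = 0.0601 nM × 33258 = 1999 nM = 2.00 μM

2.00 μM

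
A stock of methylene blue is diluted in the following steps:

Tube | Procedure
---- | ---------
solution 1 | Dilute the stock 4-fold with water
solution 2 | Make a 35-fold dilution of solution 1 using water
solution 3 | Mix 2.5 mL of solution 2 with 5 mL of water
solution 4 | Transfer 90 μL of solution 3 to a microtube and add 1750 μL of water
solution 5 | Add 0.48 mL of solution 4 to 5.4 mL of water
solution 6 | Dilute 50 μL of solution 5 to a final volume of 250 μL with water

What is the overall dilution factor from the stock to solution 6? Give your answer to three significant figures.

5.26 × 10^5

Step 1: 4-fold → factor 4
Step 2: 35-fold → factor 35
Step 3: 2.5 mL + 5 mL = 7.5 mL total → factor 7.5/2.5 = 3
Step 4: 90 μL + 1750 μL = 1840 μL total → factor 1840/90 = 20.444
Step 5: 0.48 mL + 5.4 mL = 5.88 mL total → factor 5.88/0.48 = 12.25
Step 6: 50 μL brought to 250 μL → factor 250/50 = 5
Overall dilution factor = 4 × 35 × 3 × 20.444 × 12.25 × 5 = 5.2593 × 10^5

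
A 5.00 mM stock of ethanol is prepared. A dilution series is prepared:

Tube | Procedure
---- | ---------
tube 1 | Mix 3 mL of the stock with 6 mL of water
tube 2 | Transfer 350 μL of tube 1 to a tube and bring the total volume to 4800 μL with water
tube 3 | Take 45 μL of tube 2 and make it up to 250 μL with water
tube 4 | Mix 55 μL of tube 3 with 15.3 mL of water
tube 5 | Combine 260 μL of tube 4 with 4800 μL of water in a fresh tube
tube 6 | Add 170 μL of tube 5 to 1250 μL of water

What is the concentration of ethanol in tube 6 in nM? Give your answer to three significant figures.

Step 1: 3 mL + 6 mL = 9 mL total → factor 9/3 = 3
Step 2: 350 μL brought to 4800 μL → factor 4800/350 = 13.714
Step 3: 45 μL brought to 250 μL → factor 250/45 = 5.5556
Step 4: 55 μL + 15.3 mL = 15355 μL total → factor 15355/55 = 279.18
Step 5: 260 μL + 4800 μL = 5060 μL total → factor 5060/260 = 19.462
Step 6: 170 μL + 1250 μL = 1420 μL total → factor 1420/170 = 8.3529
Overall dilution factor = 3 × 13.714 × 5.5556 × 279.18 × 19.462 × 8.3529 = 1.0374 × 10^7
Final = 5.00 mM / 1.0374 × 10^7 = 4.820 × 10^-7 mM = 0.482 nM

0.482 nM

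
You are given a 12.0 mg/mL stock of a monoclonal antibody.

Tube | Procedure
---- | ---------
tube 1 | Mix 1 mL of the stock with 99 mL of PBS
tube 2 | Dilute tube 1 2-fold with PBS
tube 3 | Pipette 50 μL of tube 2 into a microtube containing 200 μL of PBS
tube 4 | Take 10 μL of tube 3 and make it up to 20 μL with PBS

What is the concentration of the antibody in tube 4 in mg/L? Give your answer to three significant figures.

6.00 mg/L

Step 1: 1 mL + 99 mL = 100 mL total → factor 100/1 = 100
Step 2: 2-fold → factor 2
Step 3: 50 μL + 200 μL = 250 μL total → factor 250/50 = 5
Step 4: 10 μL brought to 20 μL → factor 20/10 = 2
Overall dilution factor = 100 × 2 × 5 × 2 = 2000
Final = 12.0 mg/mL / 2000 = 0.006000 mg/mL = 6.00 mg/L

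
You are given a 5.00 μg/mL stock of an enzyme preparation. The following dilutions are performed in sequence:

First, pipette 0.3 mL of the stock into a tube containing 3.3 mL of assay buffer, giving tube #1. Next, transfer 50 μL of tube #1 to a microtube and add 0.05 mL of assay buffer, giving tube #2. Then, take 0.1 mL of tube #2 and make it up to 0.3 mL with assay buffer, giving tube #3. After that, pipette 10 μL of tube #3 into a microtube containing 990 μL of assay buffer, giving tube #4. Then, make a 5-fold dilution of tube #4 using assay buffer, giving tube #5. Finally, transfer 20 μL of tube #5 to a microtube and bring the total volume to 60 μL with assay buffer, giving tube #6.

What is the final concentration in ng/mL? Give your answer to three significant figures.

Step 1: 0.3 mL + 3.3 mL = 3.6 mL total → factor 3.6/0.3 = 12
Step 2: 50 μL + 0.05 mL = 100 μL total → factor 100/50 = 2
Step 3: 0.1 mL brought to 0.3 mL → factor 0.3/0.1 = 3
Step 4: 10 μL + 990 μL = 1000 μL total → factor 1000/10 = 100
Step 5: 5-fold → factor 5
Step 6: 20 μL brought to 60 μL → factor 60/20 = 3
Overall dilution factor = 12 × 2 × 3 × 100 × 5 × 3 = 1.08 × 10^5
Final = 5.00 μg/mL / 1.08 × 10^5 = 4.630 × 10^-5 μg/mL = 0.0463 ng/mL

0.0463 ng/mL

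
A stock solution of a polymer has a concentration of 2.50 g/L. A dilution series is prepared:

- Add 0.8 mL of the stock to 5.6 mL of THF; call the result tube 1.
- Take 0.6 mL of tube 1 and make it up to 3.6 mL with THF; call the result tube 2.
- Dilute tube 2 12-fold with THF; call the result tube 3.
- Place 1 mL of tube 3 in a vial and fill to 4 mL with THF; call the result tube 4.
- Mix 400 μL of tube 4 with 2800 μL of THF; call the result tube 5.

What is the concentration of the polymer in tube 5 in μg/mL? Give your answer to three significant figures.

0.136 μg/mL

Step 1: 0.8 mL + 5.6 mL = 6.4 mL total → factor 6.4/0.8 = 8
Step 2: 0.6 mL brought to 3.6 mL → factor 3.6/0.6 = 6
Step 3: 12-fold → factor 12
Step 4: 1 mL brought to 4 mL → factor 4/1 = 4
Step 5: 400 μL + 2800 μL = 3200 μL total → factor 3200/400 = 8
Overall dilution factor = 8 × 6 × 12 × 4 × 8 = 18432
Final = 2.50 g/L / 18432 = 0.0001356 g/L = 0.136 μg/mL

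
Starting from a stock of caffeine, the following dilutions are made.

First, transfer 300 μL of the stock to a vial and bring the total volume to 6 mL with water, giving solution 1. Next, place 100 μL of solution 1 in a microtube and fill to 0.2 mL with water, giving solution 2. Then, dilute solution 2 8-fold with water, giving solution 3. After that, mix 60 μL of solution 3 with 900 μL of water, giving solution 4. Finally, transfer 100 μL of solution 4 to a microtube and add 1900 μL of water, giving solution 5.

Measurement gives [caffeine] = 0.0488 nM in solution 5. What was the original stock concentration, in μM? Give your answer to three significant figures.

5.00 μM

Step 1: 300 μL brought to 6 mL → factor 6000/300 = 20
Step 2: 100 μL brought to 0.2 mL → factor 200/100 = 2
Step 3: 8-fold → factor 8
Step 4: 60 μL + 900 μL = 960 μL total → factor 960/60 = 16
Step 5: 100 μL + 1900 μL = 2000 μL total → factor 2000/100 = 20
Overall dilution factor = 20 × 2 × 8 × 16 × 20 = 1.024 × 10^5
Stock = 0.0488 nM × 1.024 × 10^5 = 4997 nM = 5.00 μM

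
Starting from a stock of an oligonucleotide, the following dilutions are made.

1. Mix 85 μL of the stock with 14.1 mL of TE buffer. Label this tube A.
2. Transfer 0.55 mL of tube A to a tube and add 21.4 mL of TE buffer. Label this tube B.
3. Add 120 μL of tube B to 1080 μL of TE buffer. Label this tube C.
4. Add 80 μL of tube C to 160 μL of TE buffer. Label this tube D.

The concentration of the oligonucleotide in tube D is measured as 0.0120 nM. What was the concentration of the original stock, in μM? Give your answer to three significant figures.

2.40 μM

Step 1: 85 μL + 14.1 mL = 14185 μL total → factor 14185/85 = 166.88
Step 2: 0.55 mL + 21.4 mL = 21.95 mL total → factor 21.95/0.55 = 39.909
Step 3: 120 μL + 1080 μL = 1200 μL total → factor 1200/120 = 10
Step 4: 80 μL + 160 μL = 240 μL total → factor 240/80 = 3
Overall dilution factor = 166.88 × 39.909 × 10 × 3 = 1.998 × 10^5
Stock = 0.0120 nM × 1.998 × 10^5 = 2398 nM = 2.40 μM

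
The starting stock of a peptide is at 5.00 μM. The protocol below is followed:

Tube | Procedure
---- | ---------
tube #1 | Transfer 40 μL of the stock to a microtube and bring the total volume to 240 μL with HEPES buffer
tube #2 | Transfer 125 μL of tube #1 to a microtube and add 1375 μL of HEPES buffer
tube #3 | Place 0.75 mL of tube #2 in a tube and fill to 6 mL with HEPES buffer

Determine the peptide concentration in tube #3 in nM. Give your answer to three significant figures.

Step 1: 40 μL brought to 240 μL → factor 240/40 = 6
Step 2: 125 μL + 1375 μL = 1500 μL total → factor 1500/125 = 12
Step 3: 0.75 mL brought to 6 mL → factor 6/0.75 = 8
Overall dilution factor = 6 × 12 × 8 = 576
Final = 5.00 μM / 576 = 0.008681 μM = 8.68 nM

8.68 nM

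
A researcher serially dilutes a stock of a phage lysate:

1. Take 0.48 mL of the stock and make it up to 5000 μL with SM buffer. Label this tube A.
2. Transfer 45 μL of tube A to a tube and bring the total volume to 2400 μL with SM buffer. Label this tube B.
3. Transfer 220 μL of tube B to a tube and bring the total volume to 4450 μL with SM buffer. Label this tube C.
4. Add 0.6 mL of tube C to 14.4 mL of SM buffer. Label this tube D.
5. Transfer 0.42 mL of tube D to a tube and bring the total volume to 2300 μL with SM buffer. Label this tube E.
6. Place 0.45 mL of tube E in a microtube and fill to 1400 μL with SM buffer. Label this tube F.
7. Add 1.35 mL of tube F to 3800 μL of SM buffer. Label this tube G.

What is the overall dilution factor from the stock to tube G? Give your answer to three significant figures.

Step 1: 0.48 mL brought to 5000 μL → factor 5/0.48 = 10.417
Step 2: 45 μL brought to 2400 μL → factor 2400/45 = 53.333
Step 3: 220 μL brought to 4450 μL → factor 4450/220 = 20.227
Step 4: 0.6 mL + 14.4 mL = 15 mL total → factor 15/0.6 = 25
Step 5: 0.42 mL brought to 2300 μL → factor 2.3/0.42 = 5.4762
Step 6: 0.45 mL brought to 1400 μL → factor 1.4/0.45 = 3.1111
Step 7: 1.35 mL + 3800 μL = 5.15 mL total → factor 5.15/1.35 = 3.8148
Overall dilution factor = 10.417 × 53.333 × 20.227 × 25 × 5.4762 × 3.1111 × 3.8148 = 1.8259 × 10^7

1.83 × 10^7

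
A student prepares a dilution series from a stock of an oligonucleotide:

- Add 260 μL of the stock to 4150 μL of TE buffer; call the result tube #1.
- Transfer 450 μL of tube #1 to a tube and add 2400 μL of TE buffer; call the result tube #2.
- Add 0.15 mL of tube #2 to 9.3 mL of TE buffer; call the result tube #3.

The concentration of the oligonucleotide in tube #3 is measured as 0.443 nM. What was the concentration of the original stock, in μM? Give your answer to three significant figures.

3.00 μM

Step 1: 260 μL + 4150 μL = 4410 μL total → factor 4410/260 = 16.962
Step 2: 450 μL + 2400 μL = 2850 μL total → factor 2850/450 = 6.3333
Step 3: 0.15 mL + 9.3 mL = 9.45 mL total → factor 9.45/0.15 = 63
Overall dilution factor = 16.962 × 6.3333 × 63 = 6767.7
Stock = 0.443 nM × 6767.7 = 2998 nM = 3.00 μM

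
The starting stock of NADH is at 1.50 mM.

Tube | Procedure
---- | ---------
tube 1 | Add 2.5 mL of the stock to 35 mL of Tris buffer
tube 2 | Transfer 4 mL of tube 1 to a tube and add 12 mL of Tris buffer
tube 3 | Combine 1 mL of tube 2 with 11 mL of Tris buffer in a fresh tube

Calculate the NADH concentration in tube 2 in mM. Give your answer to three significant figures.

0.0250 mM

Step 1: 2.5 mL + 35 mL = 37.5 mL total → factor 37.5/2.5 = 15
Step 2: 4 mL + 12 mL = 16 mL total → factor 16/4 = 4
Dilution factor through tube 2 = 15 × 4 = 60
[tube 2] = 1.50 mM / 60 = 0.0250 mM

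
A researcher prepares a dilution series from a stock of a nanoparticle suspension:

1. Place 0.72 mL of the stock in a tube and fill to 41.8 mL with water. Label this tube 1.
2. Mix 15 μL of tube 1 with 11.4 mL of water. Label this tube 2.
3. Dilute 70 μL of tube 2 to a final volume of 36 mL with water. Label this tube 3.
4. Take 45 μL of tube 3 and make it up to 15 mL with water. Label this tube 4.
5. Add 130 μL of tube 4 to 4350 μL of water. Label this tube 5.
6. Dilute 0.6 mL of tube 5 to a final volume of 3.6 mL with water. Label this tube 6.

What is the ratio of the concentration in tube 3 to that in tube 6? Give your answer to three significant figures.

Step 1: 0.72 mL brought to 41.8 mL → factor 41.8/0.72 = 58.056
Step 2: 15 μL + 11.4 mL = 11415 μL total → factor 11415/15 = 761
Step 3: 70 μL brought to 36 mL → factor 36000/70 = 514.29
Step 4: 45 μL brought to 15 mL → factor 15000/45 = 333.33
Step 5: 130 μL + 4350 μL = 4480 μL total → factor 4480/130 = 34.462
Step 6: 0.6 mL brought to 3.6 mL → factor 3.6/0.6 = 6
Dilution factor to tube 3 = 2.2721 × 10^7; to tube 6 = 1.566 × 10^12
[tube 3]/[tube 6] = (factor to tube 6)/(factor to tube 3) = 1.566 × 10^12/2.2721 × 10^7 = 6.89 × 10^4

6.89 × 10^4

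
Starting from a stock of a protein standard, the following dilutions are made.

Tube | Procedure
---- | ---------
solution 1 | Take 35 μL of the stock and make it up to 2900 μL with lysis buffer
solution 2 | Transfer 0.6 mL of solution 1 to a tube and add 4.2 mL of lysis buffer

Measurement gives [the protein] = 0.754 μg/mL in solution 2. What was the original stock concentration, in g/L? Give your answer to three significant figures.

Step 1: 35 μL brought to 2900 μL → factor 2900/35 = 82.857
Step 2: 0.6 mL + 4.2 mL = 4.8 mL total → factor 4.8/0.6 = 8
Overall dilution factor = 82.857 × 8 = 662.86
Stock = 0.754 μg/mL × 662.86 = 499.8 μg/mL = 0.500 g/L

0.500 g/L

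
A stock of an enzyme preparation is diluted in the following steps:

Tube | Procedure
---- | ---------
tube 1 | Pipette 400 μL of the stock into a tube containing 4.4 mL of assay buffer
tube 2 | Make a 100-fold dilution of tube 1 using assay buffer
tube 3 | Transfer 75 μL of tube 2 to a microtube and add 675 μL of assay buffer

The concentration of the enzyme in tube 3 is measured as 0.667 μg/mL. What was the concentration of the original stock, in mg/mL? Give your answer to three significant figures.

8.00 mg/mL

Step 1: 400 μL + 4.4 mL = 4800 μL total → factor 4800/400 = 12
Step 2: 100-fold → factor 100
Step 3: 75 μL + 675 μL = 750 μL total → factor 750/75 = 10
Overall dilution factor = 12 × 100 × 10 = 12000
Stock = 0.667 μg/mL × 12000 = 8004 μg/mL = 8.00 mg/mL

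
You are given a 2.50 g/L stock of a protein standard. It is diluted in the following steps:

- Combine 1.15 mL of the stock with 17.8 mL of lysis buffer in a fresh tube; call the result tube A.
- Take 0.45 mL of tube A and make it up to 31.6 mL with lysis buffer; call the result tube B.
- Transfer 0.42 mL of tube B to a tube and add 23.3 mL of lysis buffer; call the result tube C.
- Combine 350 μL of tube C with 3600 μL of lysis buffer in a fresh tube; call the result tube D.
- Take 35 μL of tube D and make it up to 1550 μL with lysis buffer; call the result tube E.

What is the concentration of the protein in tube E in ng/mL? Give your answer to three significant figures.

Step 1: 1.15 mL + 17.8 mL = 18.95 mL total → factor 18.95/1.15 = 16.478
Step 2: 0.45 mL brought to 31.6 mL → factor 31.6/0.45 = 70.222
Step 3: 0.42 mL + 23.3 mL = 23.72 mL total → factor 23.72/0.42 = 56.476
Step 4: 350 μL + 3600 μL = 3950 μL total → factor 3950/350 = 11.286
Step 5: 35 μL brought to 1550 μL → factor 1550/35 = 44.286
Overall dilution factor = 16.478 × 70.222 × 56.476 × 11.286 × 44.286 = 3.2662 × 10^7
Final = 2.50 g/L / 3.2662 × 10^7 = 7.654 × 10^-8 g/L = 0.0765 ng/mL

0.0765 ng/mL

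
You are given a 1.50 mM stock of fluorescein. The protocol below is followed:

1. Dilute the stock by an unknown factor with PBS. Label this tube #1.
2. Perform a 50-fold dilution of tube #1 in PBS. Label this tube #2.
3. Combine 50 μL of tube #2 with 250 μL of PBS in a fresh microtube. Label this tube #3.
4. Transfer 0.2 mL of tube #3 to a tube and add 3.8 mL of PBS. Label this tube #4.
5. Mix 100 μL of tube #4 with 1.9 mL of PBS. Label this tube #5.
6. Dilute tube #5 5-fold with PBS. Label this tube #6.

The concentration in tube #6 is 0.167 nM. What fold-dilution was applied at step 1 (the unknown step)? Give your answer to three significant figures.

Step 1: unknown factor x
Step 2: 50-fold → factor 50
Step 3: 50 μL + 250 μL = 300 μL total → factor 300/50 = 6
Step 4: 0.2 mL + 3.8 mL = 4 mL total → factor 4/0.2 = 20
Step 5: 100 μL + 1.9 mL = 2000 μL total → factor 2000/100 = 20
Step 6: 5-fold → factor 5
Product of known-step factors = 6 × 10^5
Overall factor = 1.50 mM / (0.167 nM) = 8.982 × 10^6
x = 8.982 × 10^6 / 6 × 10^5 = 15.0

15.0-fold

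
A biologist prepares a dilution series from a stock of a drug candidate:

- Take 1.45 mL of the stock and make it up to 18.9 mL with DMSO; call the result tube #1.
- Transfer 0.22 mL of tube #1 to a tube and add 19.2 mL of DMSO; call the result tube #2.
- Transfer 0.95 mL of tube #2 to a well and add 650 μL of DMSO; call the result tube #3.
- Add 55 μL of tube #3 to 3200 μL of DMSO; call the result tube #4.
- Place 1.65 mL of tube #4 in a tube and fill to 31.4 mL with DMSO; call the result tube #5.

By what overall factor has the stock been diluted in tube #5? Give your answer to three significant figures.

2.18 × 10^6

Step 1: 1.45 mL brought to 18.9 mL → factor 18.9/1.45 = 13.034
Step 2: 0.22 mL + 19.2 mL = 19.42 mL total → factor 19.42/0.22 = 88.273
Step 3: 0.95 mL + 650 μL = 1.6 mL total → factor 1.6/0.95 = 1.6842
Step 4: 55 μL + 3200 μL = 3255 μL total → factor 3255/55 = 59.182
Step 5: 1.65 mL brought to 31.4 mL → factor 31.4/1.65 = 19.03
Overall dilution factor = 13.034 × 88.273 × 1.6842 × 59.182 × 19.03 = 2.1825 × 10^6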